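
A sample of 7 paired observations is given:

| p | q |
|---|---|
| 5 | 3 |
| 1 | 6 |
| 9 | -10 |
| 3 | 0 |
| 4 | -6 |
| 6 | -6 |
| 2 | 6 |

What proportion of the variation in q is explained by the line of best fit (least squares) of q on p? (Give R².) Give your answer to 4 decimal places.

n = 7, Σx = 30, Σy = -7, Σxy = -117, Σx² = 172, Σy² = 253
Sxx = Σx² − (Σx)²/n = 172 − 128.571429 = 43.428571
Sxy = Σxy − (Σx)(Σy)/n = -117 − (-30) = -87
Syy = Σy² − (Σy)²/n = 253 − 7 = 246
R² = Sxy²/(Sxx·Syy) = (-87)²/(43.428571·246) = 0.708480

0.7085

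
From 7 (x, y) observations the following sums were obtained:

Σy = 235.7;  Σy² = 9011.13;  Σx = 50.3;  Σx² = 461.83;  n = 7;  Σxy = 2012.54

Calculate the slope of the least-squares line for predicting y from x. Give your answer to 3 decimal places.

Sxx = Σx² − (Σx)²/n = 461.83 − 361.441429 = 100.388571
Sxy = Σxy − (Σx)(Σy)/n = 2012.54 − 1693.672857 = 318.867143
b = Sxy/Sxx = 318.867143/100.388571 = 3.176329

3.176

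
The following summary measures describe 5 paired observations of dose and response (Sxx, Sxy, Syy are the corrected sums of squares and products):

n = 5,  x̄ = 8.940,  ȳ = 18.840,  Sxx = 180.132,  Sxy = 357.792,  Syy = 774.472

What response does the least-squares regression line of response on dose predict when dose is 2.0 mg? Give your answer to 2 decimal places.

b = Sxy/Sxx = 357.792/180.132 = 1.986277
a = ȳ − b·x̄ = 18.84 − 1.986277·8.94 = 1.082686
ŷ(2.0) = a + b·2.0 = 1.082686 + 1.986277·2 = 5.055239

5.06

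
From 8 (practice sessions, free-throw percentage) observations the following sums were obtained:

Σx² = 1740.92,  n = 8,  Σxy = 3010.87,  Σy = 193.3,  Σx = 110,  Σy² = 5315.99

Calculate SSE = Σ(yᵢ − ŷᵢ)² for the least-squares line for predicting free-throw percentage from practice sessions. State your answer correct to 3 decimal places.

99.868

Sxx = Σx² − (Σx)²/n = 1740.92 − 1512.5 = 228.42
Sxy = Σxy − (Σx)(Σy)/n = 3010.87 − 2657.875 = 352.995
Syy = Σy² − (Σy)²/n = 5315.99 − 4670.61125 = 645.37875
b = Sxy/Sxx = 352.995/228.42 = 1.545377
SSE = Syy − b·Sxy = 645.37875 − 1.545377·352.995 = 99.868418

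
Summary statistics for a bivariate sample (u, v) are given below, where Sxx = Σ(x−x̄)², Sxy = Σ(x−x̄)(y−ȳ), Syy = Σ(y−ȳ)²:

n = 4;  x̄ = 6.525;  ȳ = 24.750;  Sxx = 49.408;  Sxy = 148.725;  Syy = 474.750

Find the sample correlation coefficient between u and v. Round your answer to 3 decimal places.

0.971

r = Sxy/√(Sxx·Syy) = 148.725/√(23456.448) = 148.725/153.154980 = 0.971075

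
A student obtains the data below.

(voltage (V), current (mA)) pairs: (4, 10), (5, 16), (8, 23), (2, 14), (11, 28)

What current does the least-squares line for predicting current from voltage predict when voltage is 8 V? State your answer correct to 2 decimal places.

21.96

n = 5, Σx = 30, Σy = 91, Σxy = 640, Σx² = 230
Sxx = Σx² − (Σx)²/n = 230 − 180 = 50
Sxy = Σxy − (Σx)(Σy)/n = 640 − 546 = 94
b = Sxy/Sxx = 94/50 = 1.88
a = ȳ − b·x̄ = 18.2 − 1.88·6 = 6.92
ŷ(8) = a + b·8 = 6.92 + 1.88·8 = 21.96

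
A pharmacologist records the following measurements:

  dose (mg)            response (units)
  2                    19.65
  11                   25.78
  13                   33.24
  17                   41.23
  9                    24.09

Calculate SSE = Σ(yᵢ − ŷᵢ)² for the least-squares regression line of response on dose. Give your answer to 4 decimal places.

n = 5, Σx = 52, Σy = 143.99, Σxy = 1672.72, Σx² = 664, Σy² = 4435.8695
Sxx = Σx² − (Σx)²/n = 664 − 540.8 = 123.2
Sxy = Σxy − (Σx)(Σy)/n = 1672.72 − 1497.496 = 175.224
Syy = Σy² − (Σy)²/n = 4435.8695 − 4146.62402 = 289.24548
b = Sxy/Sxx = 175.224/123.2 = 1.422273
SSE = Syy − b·Sxy = 289.24548 − 1.422273·175.224 = 40.029164

40.0292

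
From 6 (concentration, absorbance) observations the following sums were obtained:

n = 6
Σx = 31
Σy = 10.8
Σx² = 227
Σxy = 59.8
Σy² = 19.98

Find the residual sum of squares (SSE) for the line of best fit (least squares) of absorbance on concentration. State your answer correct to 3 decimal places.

0.301

Sxx = Σx² − (Σx)²/n = 227 − 160.166667 = 66.833333
Sxy = Σxy − (Σx)(Σy)/n = 59.8 − 55.8 = 4
Syy = Σy² − (Σy)²/n = 19.98 − 19.44 = 0.54
b = Sxy/Sxx = 4/66.833333 = 0.059850
SSE = Syy − b·Sxy = 0.54 − 0.059850·4 = 0.300599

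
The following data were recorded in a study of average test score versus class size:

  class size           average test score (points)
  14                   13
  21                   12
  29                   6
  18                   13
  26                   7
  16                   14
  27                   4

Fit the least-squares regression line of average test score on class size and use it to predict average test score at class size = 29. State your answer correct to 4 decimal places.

n = 7, Σx = 151, Σy = 69, Σxy = 1356, Σx² = 3463
Sxx = Σx² − (Σx)²/n = 3463 − 3257.285714 = 205.714286
Sxy = Σxy − (Σx)(Σy)/n = 1356 − 1488.428571 = -132.428571
b = Sxy/Sxx = -132.428571/205.714286 = -0.64375
a = ȳ − b·x̄ = 9.857143 − (-0.64375)·21.571429 = 23.74375
ŷ(29) = a + b·29 = 23.74375 + (-0.64375)·29 = 5.075

5.0750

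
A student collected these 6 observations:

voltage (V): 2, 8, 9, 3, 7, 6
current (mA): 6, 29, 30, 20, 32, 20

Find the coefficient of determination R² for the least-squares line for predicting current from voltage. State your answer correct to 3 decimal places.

n = 6, Σx = 35, Σy = 137, Σxy = 918, Σx² = 243, Σy² = 3601
Sxx = Σx² − (Σx)²/n = 243 − 204.166667 = 38.833333
Sxy = Σxy − (Σx)(Σy)/n = 918 − 799.166667 = 118.833333
Syy = Σy² − (Σy)²/n = 3601 − 3128.166667 = 472.833333
R² = Sxy²/(Sxx·Syy) = (118.833333)²/(38.833333·472.833333) = 0.769066

0.769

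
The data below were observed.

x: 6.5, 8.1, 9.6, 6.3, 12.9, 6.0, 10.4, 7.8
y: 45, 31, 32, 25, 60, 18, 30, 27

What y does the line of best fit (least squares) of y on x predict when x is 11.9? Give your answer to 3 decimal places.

46.323

n = 8, Σx = 67.6, Σy = 268, Σxy = 2412.9, Σx² = 611.12
Sxx = Σx² − (Σx)²/n = 611.12 − 571.22 = 39.9
Sxy = Σxy − (Σx)(Σy)/n = 2412.9 − 2264.6 = 148.3
b = Sxy/Sxx = 148.3/39.9 = 3.716792
a = ȳ − b·x̄ = 33.5 − 3.716792·8.45 = 2.093108
ŷ(11.9) = a + b·11.9 = 2.093108 + 3.716792·11.9 = 46.322932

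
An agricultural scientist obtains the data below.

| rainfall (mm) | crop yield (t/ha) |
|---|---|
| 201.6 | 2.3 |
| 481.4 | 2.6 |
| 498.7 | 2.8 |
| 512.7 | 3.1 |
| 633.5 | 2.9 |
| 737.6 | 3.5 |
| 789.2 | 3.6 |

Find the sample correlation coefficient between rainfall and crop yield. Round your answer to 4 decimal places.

0.9231

n = 7, Σx = 3854.7, Σy = 20.8, Σxy = 11960.92, Σx² = 2352164.15, Σy² = 63.12
Sxx = Σx² − (Σx)²/n = 2352164.15 − 2122673.155714 = 229490.994286
Sxy = Σxy − (Σx)(Σy)/n = 11960.92 − 11453.965714 = 506.954286
Syy = Σy² − (Σy)²/n = 63.12 − 61.805714 = 1.314286
r = Sxy/√(Sxx·Syy) = 506.954286/√(301616.735347) = 506.954286/549.196445 = 0.923084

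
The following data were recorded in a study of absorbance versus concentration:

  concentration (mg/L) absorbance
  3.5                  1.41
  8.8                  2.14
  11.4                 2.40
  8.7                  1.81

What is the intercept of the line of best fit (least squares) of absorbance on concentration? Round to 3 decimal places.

n = 4, Σx = 32.4, Σy = 7.76, Σxy = 66.874, Σx² = 295.34
Sxx = Σx² − (Σx)²/n = 295.34 − 262.44 = 32.9
Sxy = Σxy − (Σx)(Σy)/n = 66.874 − 62.856 = 4.018
b = Sxy/Sxx = 4.018/32.9 = 0.122128
a = ȳ − b·x̄ = 1.94 − 0.122128·8.1 = 0.950766

0.951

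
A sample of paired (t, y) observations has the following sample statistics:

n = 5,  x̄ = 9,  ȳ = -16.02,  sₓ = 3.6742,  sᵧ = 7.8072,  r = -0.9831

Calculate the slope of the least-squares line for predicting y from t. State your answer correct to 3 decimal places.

-2.089

b = r · sᵧ/sₓ = -0.9831 · 7.8072/3.6742 = -2.088960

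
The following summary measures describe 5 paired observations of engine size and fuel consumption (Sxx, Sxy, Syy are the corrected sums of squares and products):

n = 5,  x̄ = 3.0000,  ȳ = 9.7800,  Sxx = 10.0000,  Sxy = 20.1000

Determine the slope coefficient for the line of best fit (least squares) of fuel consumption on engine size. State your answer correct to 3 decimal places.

2.010

b = Sxy/Sxx = 20.1/10 = 2.01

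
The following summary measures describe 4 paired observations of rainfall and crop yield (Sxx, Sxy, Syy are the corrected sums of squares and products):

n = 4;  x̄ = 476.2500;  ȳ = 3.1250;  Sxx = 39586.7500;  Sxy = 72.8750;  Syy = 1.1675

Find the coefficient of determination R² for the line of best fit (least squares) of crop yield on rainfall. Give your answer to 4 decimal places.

R² = Sxy²/(Sxx·Syy) = (72.875)²/(39586.75·1.1675) = 0.114908

0.1149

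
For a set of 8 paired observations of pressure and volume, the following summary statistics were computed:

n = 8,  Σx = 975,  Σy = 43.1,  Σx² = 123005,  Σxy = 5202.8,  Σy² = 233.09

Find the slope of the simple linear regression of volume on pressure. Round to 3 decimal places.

Sxx = Σx² − (Σx)²/n = 123005 − 118828.125 = 4176.875
Sxy = Σxy − (Σx)(Σy)/n = 5202.8 − 5252.8125 = -50.0125
b = Sxy/Sxx = -50.0125/4176.875 = -0.011974

-0.012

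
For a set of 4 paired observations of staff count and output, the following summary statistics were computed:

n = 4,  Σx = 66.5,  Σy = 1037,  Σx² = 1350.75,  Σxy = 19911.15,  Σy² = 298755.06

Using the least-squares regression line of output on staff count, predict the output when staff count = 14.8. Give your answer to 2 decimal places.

239.37

Sxx = Σx² − (Σx)²/n = 1350.75 − 1105.5625 = 245.1875
Sxy = Σxy − (Σx)(Σy)/n = 19911.15 − 17240.125 = 2671.025
b = Sxy/Sxx = 2671.025/245.1875 = 10.893806
a = ȳ − b·x̄ = 259.25 − 10.893806·16.625 = 78.140479
ŷ(14.8) = a + b·14.8 = 78.140479 + 10.893806·14.8 = 239.368804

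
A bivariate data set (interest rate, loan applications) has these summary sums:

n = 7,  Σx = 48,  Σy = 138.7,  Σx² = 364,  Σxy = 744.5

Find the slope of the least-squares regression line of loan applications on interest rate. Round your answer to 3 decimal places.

Sxx = Σx² − (Σx)²/n = 364 − 329.142857 = 34.857143
Sxy = Σxy − (Σx)(Σy)/n = 744.5 − 951.085714 = -206.585714
b = Sxy/Sxx = -206.585714/34.857143 = -5.926639

-5.927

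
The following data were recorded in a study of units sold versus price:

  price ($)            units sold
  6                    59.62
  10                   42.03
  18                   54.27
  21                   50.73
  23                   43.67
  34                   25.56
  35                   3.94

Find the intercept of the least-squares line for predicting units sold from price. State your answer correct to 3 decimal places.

n = 7, Σx = 147, Σy = 279.82, Σxy = 4831.56, Σx² = 3811
Sxx = Σx² − (Σx)²/n = 3811 − 3087 = 724
Sxy = Σxy − (Σx)(Σy)/n = 4831.56 − 5876.22 = -1044.66
b = Sxy/Sxx = -1044.66/724 = -1.442901
a = ȳ − b·x̄ = 39.974286 − (-1.442901)·21 = 70.275197

70.275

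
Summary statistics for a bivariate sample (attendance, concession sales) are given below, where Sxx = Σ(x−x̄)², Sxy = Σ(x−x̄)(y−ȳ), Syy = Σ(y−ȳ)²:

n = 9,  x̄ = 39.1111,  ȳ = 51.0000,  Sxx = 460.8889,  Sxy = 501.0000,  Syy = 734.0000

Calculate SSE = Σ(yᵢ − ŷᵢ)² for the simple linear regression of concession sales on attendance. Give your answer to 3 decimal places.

189.398

b = Sxy/Sxx = 501/460.8889 = 1.087030
SSE = Syy − b·Sxy = 734 − 1.087030·501 = 189.398036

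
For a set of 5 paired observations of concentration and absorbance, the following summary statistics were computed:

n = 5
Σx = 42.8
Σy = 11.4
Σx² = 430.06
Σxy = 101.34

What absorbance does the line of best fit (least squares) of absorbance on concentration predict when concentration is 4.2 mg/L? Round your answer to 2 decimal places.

2.02

Sxx = Σx² − (Σx)²/n = 430.06 − 366.368 = 63.692
Sxy = Σxy − (Σx)(Σy)/n = 101.34 − 97.584 = 3.756
b = Sxy/Sxx = 3.756/63.692 = 0.058971
a = ȳ − b·x̄ = 2.28 − 0.058971·8.56 = 1.775206
ŷ(4.2) = a + b·4.2 = 1.775206 + 0.058971·4.2 = 2.022885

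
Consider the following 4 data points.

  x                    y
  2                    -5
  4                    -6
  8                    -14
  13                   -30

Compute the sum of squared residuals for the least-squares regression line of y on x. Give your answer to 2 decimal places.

17.11

n = 4, Σx = 27, Σy = -55, Σxy = -536, Σx² = 253, Σy² = 1157
Sxx = Σx² − (Σx)²/n = 253 − 182.25 = 70.75
Sxy = Σxy − (Σx)(Σy)/n = -536 − (-371.25) = -164.75
Syy = Σy² − (Σy)²/n = 1157 − 756.25 = 400.75
b = Sxy/Sxx = -164.75/70.75 = -2.328622
SSE = Syy − b·Sxy = 400.75 − (-2.328622)·(-164.75) = 17.109541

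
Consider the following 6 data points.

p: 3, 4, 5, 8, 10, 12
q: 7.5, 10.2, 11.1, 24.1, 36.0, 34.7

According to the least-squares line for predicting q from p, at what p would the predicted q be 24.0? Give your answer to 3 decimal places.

7.977

n = 6, Σx = 42, Σy = 123.6, Σxy = 1088, Σx² = 358
Sxx = Σx² − (Σx)²/n = 358 − 294 = 64
Sxy = Σxy − (Σx)(Σy)/n = 1088 − 865.2 = 222.8
b = Sxy/Sxx = 222.8/64 = 3.48125
a = ȳ − b·x̄ = 20.6 − 3.48125·7 = -3.76875
Set a + b·x = 24.0: x = (24.0 − (-3.76875)) / 3.48125 = 7.976661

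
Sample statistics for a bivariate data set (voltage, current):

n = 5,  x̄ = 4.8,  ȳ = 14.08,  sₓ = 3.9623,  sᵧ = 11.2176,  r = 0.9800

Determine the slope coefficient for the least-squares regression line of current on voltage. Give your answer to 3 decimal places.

b = r · sᵧ/sₓ = 0.98 · 11.2176/3.9623 = 2.774461

2.774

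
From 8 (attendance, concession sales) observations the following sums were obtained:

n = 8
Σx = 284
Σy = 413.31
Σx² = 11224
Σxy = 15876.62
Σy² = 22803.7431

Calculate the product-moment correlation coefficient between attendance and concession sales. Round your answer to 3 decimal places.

0.936

Sxx = Σx² − (Σx)²/n = 11224 − 10082 = 1142
Sxy = Σxy − (Σx)(Σy)/n = 15876.62 − 14672.505 = 1204.115
Syy = Σy² − (Σy)²/n = 22803.7431 − 21353.144512 = 1450.598587
r = Sxy/√(Sxx·Syy) = 1204.115/√(1656583.586925) = 1204.115/1287.083364 = 0.935538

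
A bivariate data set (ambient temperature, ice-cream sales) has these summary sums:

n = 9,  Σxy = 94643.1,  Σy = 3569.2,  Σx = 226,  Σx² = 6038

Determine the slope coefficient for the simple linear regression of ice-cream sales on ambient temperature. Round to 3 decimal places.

Sxx = Σx² − (Σx)²/n = 6038 − 5675.111111 = 362.888889
Sxy = Σxy − (Σx)(Σy)/n = 94643.1 − 89626.577778 = 5016.522222
b = Sxy/Sxx = 5016.522222/362.888889 = 13.823852

13.824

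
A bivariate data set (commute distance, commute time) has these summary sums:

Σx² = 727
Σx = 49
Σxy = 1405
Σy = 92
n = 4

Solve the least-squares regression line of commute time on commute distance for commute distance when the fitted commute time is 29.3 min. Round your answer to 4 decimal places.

15.1224

Sxx = Σx² − (Σx)²/n = 727 − 600.25 = 126.75
Sxy = Σxy − (Σx)(Σy)/n = 1405 − 1127 = 278
b = Sxy/Sxx = 278/126.75 = 2.193294
a = ȳ − b·x̄ = 23 − 2.193294·12.25 = -3.867850
Set a + b·x = 29.3: x = (29.3 − (-3.867850)) / 2.193294 = 15.122392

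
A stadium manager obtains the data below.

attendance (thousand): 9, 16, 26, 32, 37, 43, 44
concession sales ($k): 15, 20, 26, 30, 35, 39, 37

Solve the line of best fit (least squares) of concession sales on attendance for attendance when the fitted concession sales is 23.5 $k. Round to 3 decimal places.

n = 7, Σx = 207, Σy = 202, Σxy = 6691, Σx² = 7191
Sxx = Σx² − (Σx)²/n = 7191 − 6121.285714 = 1069.714286
Sxy = Σxy − (Σx)(Σy)/n = 6691 − 5973.428571 = 717.571429
b = Sxy/Sxx = 717.571429/1069.714286 = 0.670807
a = ȳ − b·x̄ = 28.857143 − 0.670807·29.571429 = 9.020433
Set a + b·x = 23.5: x = (23.5 − 9.020433) / 0.670807 = 21.585308

21.585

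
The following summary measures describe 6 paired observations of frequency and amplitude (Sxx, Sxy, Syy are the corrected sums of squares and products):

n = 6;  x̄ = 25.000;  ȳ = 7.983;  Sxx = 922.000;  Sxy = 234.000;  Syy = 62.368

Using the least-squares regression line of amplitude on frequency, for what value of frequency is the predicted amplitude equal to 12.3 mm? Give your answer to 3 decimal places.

42.010

b = Sxy/Sxx = 234/922 = 0.253796
a = ȳ − b·x̄ = 7.983 − 0.253796·25 = 1.638098
Set a + b·x = 12.3: x = (12.3 − 1.638098) / 0.253796 = 42.009718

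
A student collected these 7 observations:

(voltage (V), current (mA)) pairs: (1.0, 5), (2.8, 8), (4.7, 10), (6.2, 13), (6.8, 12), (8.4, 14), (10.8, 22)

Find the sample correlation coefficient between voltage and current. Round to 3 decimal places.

0.964

n = 7, Σx = 40.7, Σy = 84, Σxy = 591.8, Σx² = 302.81, Σy² = 1182
Sxx = Σx² − (Σx)²/n = 302.81 − 236.641429 = 66.168571
Sxy = Σxy − (Σx)(Σy)/n = 591.8 − 488.4 = 103.4
Syy = Σy² − (Σy)²/n = 1182 − 1008 = 174
r = Sxy/√(Sxx·Syy) = 103.4/√(11513.331429) = 103.4/107.300193 = 0.963652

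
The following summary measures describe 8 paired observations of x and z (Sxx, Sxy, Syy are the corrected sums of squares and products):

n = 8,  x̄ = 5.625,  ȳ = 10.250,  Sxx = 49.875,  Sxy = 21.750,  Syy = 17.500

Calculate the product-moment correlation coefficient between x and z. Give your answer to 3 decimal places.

r = Sxy/√(Sxx·Syy) = 21.75/√(872.8125) = 21.75/29.543400 = 0.736205

0.736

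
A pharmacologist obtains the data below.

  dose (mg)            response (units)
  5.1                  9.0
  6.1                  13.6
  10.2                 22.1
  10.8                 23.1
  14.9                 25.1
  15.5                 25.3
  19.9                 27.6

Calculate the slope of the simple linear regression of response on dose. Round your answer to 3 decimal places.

1.182

n = 7, Σx = 82.5, Σy = 145.8, Σxy = 1919.14, Σx² = 1142.17
Sxx = Σx² − (Σx)²/n = 1142.17 − 972.321429 = 169.848571
Sxy = Σxy − (Σx)(Σy)/n = 1919.14 − 1718.357143 = 200.782857
b = Sxy/Sxx = 200.782857/169.848571 = 1.182129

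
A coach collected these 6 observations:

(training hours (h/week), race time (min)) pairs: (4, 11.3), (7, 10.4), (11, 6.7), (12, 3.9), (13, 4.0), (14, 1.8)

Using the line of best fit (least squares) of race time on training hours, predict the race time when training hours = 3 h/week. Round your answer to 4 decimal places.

n = 6, Σx = 61, Σy = 38.1, Σxy = 315.7, Σx² = 695
Sxx = Σx² − (Σx)²/n = 695 − 620.166667 = 74.833333
Sxy = Σxy − (Σx)(Σy)/n = 315.7 − 387.35 = -71.65
b = Sxy/Sxx = -71.65/74.833333 = -0.957461
a = ȳ − b·x̄ = 6.35 − (-0.957461)·10.166667 = 16.084187
ŷ(3) = a + b·3 = 16.084187 + (-0.957461)·3 = 13.211804

13.2118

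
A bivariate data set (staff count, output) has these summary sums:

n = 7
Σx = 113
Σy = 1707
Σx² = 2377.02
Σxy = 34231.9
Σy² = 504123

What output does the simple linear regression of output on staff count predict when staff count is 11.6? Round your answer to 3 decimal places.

Sxx = Σx² − (Σx)²/n = 2377.02 − 1824.142857 = 552.877143
Sxy = Σxy − (Σx)(Σy)/n = 34231.9 − 27555.857143 = 6676.042857
b = Sxy/Sxx = 6676.042857/552.877143 = 12.075093
a = ȳ − b·x̄ = 243.857143 − 12.075093·16.142857 = 48.930643
ŷ(11.6) = a + b·11.6 = 48.930643 + 12.075093·11.6 = 189.001721

189.002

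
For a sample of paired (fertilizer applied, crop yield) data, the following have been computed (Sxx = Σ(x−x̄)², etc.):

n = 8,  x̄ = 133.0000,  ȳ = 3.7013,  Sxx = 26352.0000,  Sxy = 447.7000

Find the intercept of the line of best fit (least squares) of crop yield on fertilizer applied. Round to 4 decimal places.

b = Sxy/Sxx = 447.7/26352 = 0.016989
a = ȳ − b·x̄ = 3.7013 − 0.016989·133 = 1.441733

1.4417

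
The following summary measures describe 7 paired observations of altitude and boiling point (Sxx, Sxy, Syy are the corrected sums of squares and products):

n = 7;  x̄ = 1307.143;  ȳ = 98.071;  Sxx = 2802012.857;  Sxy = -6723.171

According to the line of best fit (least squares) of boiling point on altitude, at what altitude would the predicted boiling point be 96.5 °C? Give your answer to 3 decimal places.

b = Sxy/Sxx = -6723.171/2802012.857 = -0.002399
a = ȳ − b·x̄ = 98.071 − (-0.002399)·1307.143 = 101.207369
Set a + b·x = 96.5: x = (96.5 − 101.207369) / (-0.002399) = 1961.887941

1961.888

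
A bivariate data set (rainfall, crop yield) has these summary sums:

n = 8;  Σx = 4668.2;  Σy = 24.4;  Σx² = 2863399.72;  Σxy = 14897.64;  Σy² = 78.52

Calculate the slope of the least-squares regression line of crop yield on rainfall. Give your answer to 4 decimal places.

0.0047

Sxx = Σx² − (Σx)²/n = 2863399.72 − 2724011.405 = 139388.315
Sxy = Σxy − (Σx)(Σy)/n = 14897.64 − 14238.01 = 659.63
b = Sxy/Sxx = 659.63/139388.315 = 0.004732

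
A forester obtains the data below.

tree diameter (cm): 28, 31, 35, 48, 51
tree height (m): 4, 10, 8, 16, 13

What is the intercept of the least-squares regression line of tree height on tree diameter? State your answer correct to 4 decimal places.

-4.7244

n = 5, Σx = 193, Σy = 51, Σxy = 2133, Σx² = 7875
Sxx = Σx² − (Σx)²/n = 7875 − 7449.8 = 425.2
Sxy = Σxy − (Σx)(Σy)/n = 2133 − 1968.6 = 164.4
b = Sxy/Sxx = 164.4/425.2 = 0.386642
a = ȳ − b·x̄ = 10.2 − 0.386642·38.6 = -4.724365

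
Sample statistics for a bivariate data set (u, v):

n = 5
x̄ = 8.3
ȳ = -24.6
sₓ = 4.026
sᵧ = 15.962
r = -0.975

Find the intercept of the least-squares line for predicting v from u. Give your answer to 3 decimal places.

b = r · sᵧ/sₓ = -0.975 · 15.962/4.026 = -3.865611
a = ȳ − b·x̄ = -24.6 − (-3.865611)·8.3 = 7.484572

7.485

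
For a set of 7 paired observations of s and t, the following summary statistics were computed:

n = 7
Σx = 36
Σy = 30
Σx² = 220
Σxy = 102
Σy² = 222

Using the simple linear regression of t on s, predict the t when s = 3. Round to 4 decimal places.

7.5000

Sxx = Σx² − (Σx)²/n = 220 − 185.142857 = 34.857143
Sxy = Σxy − (Σx)(Σy)/n = 102 − 154.285714 = -52.285714
b = Sxy/Sxx = -52.285714/34.857143 = -1.5
a = ȳ − b·x̄ = 4.285714 − (-1.5)·5.142857 = 12
ŷ(3) = a + b·3 = 12 + (-1.5)·3 = 7.5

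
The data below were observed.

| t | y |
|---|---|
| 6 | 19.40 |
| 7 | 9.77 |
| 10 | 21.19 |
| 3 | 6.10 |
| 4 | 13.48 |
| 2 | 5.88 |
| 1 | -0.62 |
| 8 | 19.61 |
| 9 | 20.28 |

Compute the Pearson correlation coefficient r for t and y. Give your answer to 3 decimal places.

0.889

n = 9, Σx = 50, Σy = 115.09, Σxy = 819.45, Σx² = 360, Σy² = 1970.5387
Sxx = Σx² − (Σx)²/n = 360 − 277.777778 = 82.222222
Sxy = Σxy − (Σx)(Σy)/n = 819.45 − 639.388889 = 180.061111
Syy = Σy² − (Σy)²/n = 1970.5387 − 1471.745344 = 498.793356
r = Sxy/√(Sxx·Syy) = 180.061111/√(41011.898123) = 180.061111/202.513946 = 0.889129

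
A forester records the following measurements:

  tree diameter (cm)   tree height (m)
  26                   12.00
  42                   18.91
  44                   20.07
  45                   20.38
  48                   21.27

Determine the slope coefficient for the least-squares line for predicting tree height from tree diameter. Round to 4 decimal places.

n = 5, Σx = 205, Σy = 92.63, Σxy = 3927.36, Σx² = 8705
Sxx = Σx² − (Σx)²/n = 8705 − 8405 = 300
Sxy = Σxy − (Σx)(Σy)/n = 3927.36 − 3797.83 = 129.53
b = Sxy/Sxx = 129.53/300 = 0.431767

0.4318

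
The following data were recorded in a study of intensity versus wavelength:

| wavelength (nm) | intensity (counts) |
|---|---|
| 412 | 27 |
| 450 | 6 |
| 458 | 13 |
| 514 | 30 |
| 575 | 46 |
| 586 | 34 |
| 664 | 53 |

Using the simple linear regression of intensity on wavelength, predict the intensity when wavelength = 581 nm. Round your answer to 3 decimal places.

38.889

n = 7, Σx = 3659, Σy = 209, Σxy = 116764, Σx² = 1961121
Sxx = Σx² − (Σx)²/n = 1961121 − 1912611.571429 = 48509.428571
Sxy = Σxy − (Σx)(Σy)/n = 116764 − 109247.285714 = 7516.714286
b = Sxy/Sxx = 7516.714286/48509.428571 = 0.154954
a = ȳ − b·x̄ = 29.857143 − 0.154954·522.714286 = -51.139357
ŷ(581) = a + b·581 = -51.139357 + 0.154954·581 = 38.888729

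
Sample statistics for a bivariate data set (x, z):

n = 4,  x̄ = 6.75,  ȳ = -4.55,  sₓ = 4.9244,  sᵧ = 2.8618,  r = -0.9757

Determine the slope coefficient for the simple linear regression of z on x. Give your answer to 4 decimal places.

b = r · sᵧ/sₓ = -0.9757 · 2.8618/4.9244 = -0.567025

-0.5670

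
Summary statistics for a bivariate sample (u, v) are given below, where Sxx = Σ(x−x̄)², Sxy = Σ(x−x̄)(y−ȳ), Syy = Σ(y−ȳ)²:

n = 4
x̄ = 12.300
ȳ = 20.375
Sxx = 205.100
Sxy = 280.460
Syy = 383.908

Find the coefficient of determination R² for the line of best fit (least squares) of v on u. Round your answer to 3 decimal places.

0.999

R² = Sxy²/(Sxx·Syy) = (280.46)²/(205.1·383.908) = 0.998962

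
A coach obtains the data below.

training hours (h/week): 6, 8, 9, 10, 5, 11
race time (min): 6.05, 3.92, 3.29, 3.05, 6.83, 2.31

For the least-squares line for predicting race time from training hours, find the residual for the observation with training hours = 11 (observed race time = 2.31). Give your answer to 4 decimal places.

0.2342

n = 6, Σx = 49, Σy = 25.45, Σxy = 187.33, Σx² = 427
Sxx = Σx² − (Σx)²/n = 427 − 400.166667 = 26.833333
Sxy = Σxy − (Σx)(Σy)/n = 187.33 − 207.841667 = -20.511667
b = Sxy/Sxx = -20.511667/26.833333 = -0.764410
a = ȳ − b·x̄ = 4.241667 − (-0.764410)·8.166667 = 10.484348
ŷ(11) = 10.484348 + (-0.764410)·11 = 2.075839
residual = y − ŷ = 2.31 − 2.075839 = 0.234161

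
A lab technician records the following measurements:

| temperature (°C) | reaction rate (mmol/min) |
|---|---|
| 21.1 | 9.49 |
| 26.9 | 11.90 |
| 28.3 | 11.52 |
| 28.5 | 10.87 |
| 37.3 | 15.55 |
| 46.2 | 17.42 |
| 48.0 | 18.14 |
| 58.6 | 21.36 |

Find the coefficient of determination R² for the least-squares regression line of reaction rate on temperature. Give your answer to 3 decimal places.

n = 8, Σx = 294.9, Σy = 116.25, Σxy = 4663.395, Σx² = 12045.65, Σy² = 1813.1055
Sxx = Σx² − (Σx)²/n = 12045.65 − 10870.75125 = 1174.89875
Sxy = Σxy − (Σx)(Σy)/n = 4663.395 − 4285.265625 = 378.129375
Syy = Σy² − (Σy)²/n = 1813.1055 − 1689.257812 = 123.847688
R² = Sxy²/(Sxx·Syy) = (378.129375)²/(1174.89875·123.847688) = 0.982636

0.983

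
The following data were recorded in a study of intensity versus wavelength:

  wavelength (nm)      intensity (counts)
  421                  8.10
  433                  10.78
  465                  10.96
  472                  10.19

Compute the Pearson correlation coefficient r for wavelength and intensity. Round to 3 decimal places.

0.623

n = 4, Σx = 1791, Σy = 40.03, Σxy = 17983.92, Σx² = 803739, Σy² = 405.7761
Sxx = Σx² − (Σx)²/n = 803739 − 801920.25 = 1818.75
Sxy = Σxy − (Σx)(Σy)/n = 17983.92 − 17923.4325 = 60.4875
Syy = Σy² − (Σy)²/n = 405.7761 − 400.600225 = 5.175875
r = Sxy/√(Sxx·Syy) = 60.4875/√(9413.622656) = 60.4875/97.023825 = 0.623429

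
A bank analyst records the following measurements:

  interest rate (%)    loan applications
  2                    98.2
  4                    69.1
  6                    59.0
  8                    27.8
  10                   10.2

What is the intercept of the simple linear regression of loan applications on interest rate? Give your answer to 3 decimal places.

n = 5, Σx = 30, Σy = 264.3, Σxy = 1151.2, Σx² = 220
Sxx = Σx² − (Σx)²/n = 220 − 180 = 40
Sxy = Σxy − (Σx)(Σy)/n = 1151.2 − 1585.8 = -434.6
b = Sxy/Sxx = -434.6/40 = -10.865
a = ȳ − b·x̄ = 52.86 − (-10.865)·6 = 118.05

118.050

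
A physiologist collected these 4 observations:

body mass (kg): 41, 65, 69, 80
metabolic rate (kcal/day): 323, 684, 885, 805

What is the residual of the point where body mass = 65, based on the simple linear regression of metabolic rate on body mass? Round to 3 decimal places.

-7.571

n = 4, Σx = 255, Σy = 2697, Σxy = 183168, Σx² = 17067
Sxx = Σx² − (Σx)²/n = 17067 − 16256.25 = 810.75
Sxy = Σxy − (Σx)(Σy)/n = 183168 − 171933.75 = 11234.25
b = Sxy/Sxx = 11234.25/810.75 = 13.856614
a = ȳ − b·x̄ = 674.25 − 13.856614·63.75 = -209.109158
ŷ(65) = -209.109158 + 13.856614·65 = 691.570768
residual = y − ŷ = 684 − 691.570768 = -7.570768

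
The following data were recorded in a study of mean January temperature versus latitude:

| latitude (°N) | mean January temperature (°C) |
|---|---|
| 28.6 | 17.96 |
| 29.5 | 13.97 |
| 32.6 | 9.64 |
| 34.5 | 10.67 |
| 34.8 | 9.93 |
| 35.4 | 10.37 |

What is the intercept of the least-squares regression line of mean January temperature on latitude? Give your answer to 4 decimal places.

44.4084

n = 6, Σx = 195.4, Σy = 72.54, Σxy = 2320.812, Σx² = 6405.42
Sxx = Σx² − (Σx)²/n = 6405.42 − 6363.526667 = 41.893333
Sxy = Σxy − (Σx)(Σy)/n = 2320.812 − 2362.386 = -41.574
b = Sxy/Sxx = -41.574/41.893333 = -0.992377
a = ȳ − b·x̄ = 12.09 − (-0.992377)·32.566667 = 44.408426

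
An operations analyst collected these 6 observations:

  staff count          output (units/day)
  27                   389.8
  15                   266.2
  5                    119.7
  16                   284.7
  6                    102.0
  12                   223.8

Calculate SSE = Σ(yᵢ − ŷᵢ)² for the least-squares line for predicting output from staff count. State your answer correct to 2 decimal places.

n = 6, Σx = 81, Σy = 1386.2, Σxy = 22968.9, Σx² = 1415, Σy² = 378679.1
Sxx = Σx² − (Σx)²/n = 1415 − 1093.5 = 321.5
Sxy = Σxy − (Σx)(Σy)/n = 22968.9 − 18713.7 = 4255.2
Syy = Σy² − (Σy)²/n = 378679.1 − 320258.406667 = 58420.693333
b = Sxy/Sxx = 4255.2/321.5 = 13.235459
SSE = Syy − b·Sxy = 58420.693333 − 13.235459·4255.2 = 2101.169103

2101.17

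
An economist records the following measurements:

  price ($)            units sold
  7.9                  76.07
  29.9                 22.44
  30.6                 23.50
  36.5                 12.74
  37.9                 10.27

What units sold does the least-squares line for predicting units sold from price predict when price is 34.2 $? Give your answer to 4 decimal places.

16.4629

n = 5, Σx = 142.8, Σy = 145.02, Σxy = 2845.252, Σx² = 4661.44
Sxx = Σx² − (Σx)²/n = 4661.44 − 4078.368 = 583.072
Sxy = Σxy − (Σx)(Σy)/n = 2845.252 − 4141.7712 = -1296.5192
b = Sxy/Sxx = -1296.5192/583.072 = -2.223601
a = ȳ − b·x̄ = 29.004 − (-2.223601)·28.56 = 92.510031
ŷ(34.2) = a + b·34.2 = 92.510031 + (-2.223601)·34.2 = 16.462893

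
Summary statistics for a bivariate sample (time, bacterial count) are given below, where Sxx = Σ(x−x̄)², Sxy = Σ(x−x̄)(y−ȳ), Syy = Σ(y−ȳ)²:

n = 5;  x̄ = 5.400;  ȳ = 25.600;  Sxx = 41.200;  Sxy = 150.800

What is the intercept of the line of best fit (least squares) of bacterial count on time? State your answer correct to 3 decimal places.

5.835

b = Sxy/Sxx = 150.8/41.2 = 3.660194
a = ȳ − b·x̄ = 25.6 − 3.660194·5.4 = 5.834951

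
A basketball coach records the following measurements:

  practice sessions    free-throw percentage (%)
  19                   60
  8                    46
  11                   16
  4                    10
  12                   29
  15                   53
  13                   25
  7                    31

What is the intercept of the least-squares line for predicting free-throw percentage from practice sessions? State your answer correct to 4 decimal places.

n = 8, Σx = 89, Σy = 270, Σxy = 3409, Σx² = 1149
Sxx = Σx² − (Σx)²/n = 1149 − 990.125 = 158.875
Sxy = Σxy − (Σx)(Σy)/n = 3409 − 3003.75 = 405.25
b = Sxy/Sxx = 405.25/158.875 = 2.550747
a = ȳ − b·x̄ = 33.75 − 2.550747·11.125 = 5.372935

5.3729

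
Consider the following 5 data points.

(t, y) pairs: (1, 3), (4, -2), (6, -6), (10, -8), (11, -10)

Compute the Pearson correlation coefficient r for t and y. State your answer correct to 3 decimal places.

-0.973

n = 5, Σx = 32, Σy = -23, Σxy = -231, Σx² = 274, Σy² = 213
Sxx = Σx² − (Σx)²/n = 274 − 204.8 = 69.2
Sxy = Σxy − (Σx)(Σy)/n = -231 − (-147.2) = -83.8
Syy = Σy² − (Σy)²/n = 213 − 105.8 = 107.2
r = Sxy/√(Sxx·Syy) = -83.8/√(7418.24) = -83.8/86.129205 = -0.972957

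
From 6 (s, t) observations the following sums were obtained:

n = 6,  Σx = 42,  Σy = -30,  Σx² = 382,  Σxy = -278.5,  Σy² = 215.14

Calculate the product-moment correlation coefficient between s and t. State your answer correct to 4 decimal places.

Sxx = Σx² − (Σx)²/n = 382 − 294 = 88
Sxy = Σxy − (Σx)(Σy)/n = -278.5 − (-210) = -68.5
Syy = Σy² − (Σy)²/n = 215.14 − 150 = 65.14
r = Sxy/√(Sxx·Syy) = -68.5/√(5732.32) = -68.5/75.712086 = -0.904743

-0.9047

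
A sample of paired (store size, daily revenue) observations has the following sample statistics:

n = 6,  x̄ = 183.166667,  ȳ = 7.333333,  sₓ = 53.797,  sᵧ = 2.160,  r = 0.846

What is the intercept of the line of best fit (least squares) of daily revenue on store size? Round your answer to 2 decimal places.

b = r · sᵧ/sₓ = 0.846 · 2.16/53.797 = 0.033968
a = ȳ − b·x̄ = 7.333333 − 0.033968·183.166667 = 1.111584

1.11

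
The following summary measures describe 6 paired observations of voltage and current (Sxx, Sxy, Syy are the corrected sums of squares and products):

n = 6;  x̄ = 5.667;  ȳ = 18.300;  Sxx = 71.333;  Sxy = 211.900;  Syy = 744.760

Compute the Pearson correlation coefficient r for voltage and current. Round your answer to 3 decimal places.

r = Sxy/√(Sxx·Syy) = 211.9/√(53125.96508) = 211.9/230.490705 = 0.919343

0.919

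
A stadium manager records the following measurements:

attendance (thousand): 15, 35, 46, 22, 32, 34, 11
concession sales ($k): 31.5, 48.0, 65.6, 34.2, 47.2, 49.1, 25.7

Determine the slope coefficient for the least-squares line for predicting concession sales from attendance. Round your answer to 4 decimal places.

n = 7, Σx = 195, Σy = 301.3, Σxy = 9385, Σx² = 6351
Sxx = Σx² − (Σx)²/n = 6351 − 5432.142857 = 918.857143
Sxy = Σxy − (Σx)(Σy)/n = 9385 − 8393.357143 = 991.642857
b = Sxy/Sxx = 991.642857/918.857143 = 1.079213

1.0792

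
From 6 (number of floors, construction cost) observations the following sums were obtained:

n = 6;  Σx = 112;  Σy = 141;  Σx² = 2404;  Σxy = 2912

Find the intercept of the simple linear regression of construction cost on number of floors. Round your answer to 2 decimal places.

6.82

Sxx = Σx² − (Σx)²/n = 2404 − 2090.666667 = 313.333333
Sxy = Σxy − (Σx)(Σy)/n = 2912 − 2632 = 280
b = Sxy/Sxx = 280/313.333333 = 0.893617
a = ȳ − b·x̄ = 23.5 − 0.893617·18.666667 = 6.819149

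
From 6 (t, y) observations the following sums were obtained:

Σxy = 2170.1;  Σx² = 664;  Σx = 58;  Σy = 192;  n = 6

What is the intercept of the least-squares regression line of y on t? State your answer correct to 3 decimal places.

2.616

Sxx = Σx² − (Σx)²/n = 664 − 560.666667 = 103.333333
Sxy = Σxy − (Σx)(Σy)/n = 2170.1 − 1856 = 314.1
b = Sxy/Sxx = 314.1/103.333333 = 3.039677
a = ȳ − b·x̄ = 32 − 3.039677·9.666667 = 2.616452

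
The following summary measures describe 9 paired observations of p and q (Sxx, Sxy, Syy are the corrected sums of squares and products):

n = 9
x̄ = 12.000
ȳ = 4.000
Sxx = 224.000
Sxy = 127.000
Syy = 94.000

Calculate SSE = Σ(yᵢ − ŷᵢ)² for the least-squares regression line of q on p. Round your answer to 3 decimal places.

21.996

b = Sxy/Sxx = 127/224 = 0.566964
SSE = Syy − b·Sxy = 94 − 0.566964·127 = 21.995536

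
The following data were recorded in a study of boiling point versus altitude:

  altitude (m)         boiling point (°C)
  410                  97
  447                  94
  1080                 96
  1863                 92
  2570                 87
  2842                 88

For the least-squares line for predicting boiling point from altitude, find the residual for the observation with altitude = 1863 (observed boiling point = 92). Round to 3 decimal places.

0.850

n = 6, Σx = 9212, Σy = 554, Σxy = 830550, Σx² = 19686942
Sxx = Σx² − (Σx)²/n = 19686942 − 14143490.666667 = 5543451.333333
Sxy = Σxy − (Σx)(Σy)/n = 830550 − 850574.666667 = -20024.666667
b = Sxy/Sxx = -20024.666667/5543451.333333 = -0.003612
a = ȳ − b·x̄ = 92.333333 − (-0.003612)·1535.333333 = 97.879434
ŷ(1863) = 97.879434 + (-0.003612)·1863 = 91.149700
residual = y − ŷ = 92 − 91.149700 = 0.850300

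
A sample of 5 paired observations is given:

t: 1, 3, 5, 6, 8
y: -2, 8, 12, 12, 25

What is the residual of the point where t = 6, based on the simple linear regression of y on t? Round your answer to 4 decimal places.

-3.8425

n = 5, Σx = 23, Σy = 55, Σxy = 354, Σx² = 135
Sxx = Σx² − (Σx)²/n = 135 − 105.8 = 29.2
Sxy = Σxy − (Σx)(Σy)/n = 354 − 253 = 101
b = Sxy/Sxx = 101/29.2 = 3.458904
a = ȳ − b·x̄ = 11 − 3.458904·4.6 = -4.910959
ŷ(6) = -4.910959 + 3.458904·6 = 15.842466
residual = y − ŷ = 12 − 15.842466 = -3.842466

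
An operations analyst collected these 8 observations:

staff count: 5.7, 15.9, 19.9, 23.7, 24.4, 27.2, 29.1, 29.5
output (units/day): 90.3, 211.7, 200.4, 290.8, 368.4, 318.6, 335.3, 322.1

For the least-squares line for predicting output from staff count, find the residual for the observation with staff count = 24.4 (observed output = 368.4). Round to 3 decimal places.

n = 8, Σx = 175.4, Σy = 2137.6, Σxy = 51674.72, Σx² = 4295.26
Sxx = Σx² − (Σx)²/n = 4295.26 − 3845.645 = 449.615
Sxy = Σxy − (Σx)(Σy)/n = 51674.72 − 46866.88 = 4807.84
b = Sxy/Sxx = 4807.84/449.615 = 10.693238
a = ȳ − b·x̄ = 267.2 − 10.693238·21.925 = 32.750767
ŷ(24.4) = 32.750767 + 10.693238·24.4 = 293.665763
residual = y − ŷ = 368.4 − 293.665763 = 74.734237

74.734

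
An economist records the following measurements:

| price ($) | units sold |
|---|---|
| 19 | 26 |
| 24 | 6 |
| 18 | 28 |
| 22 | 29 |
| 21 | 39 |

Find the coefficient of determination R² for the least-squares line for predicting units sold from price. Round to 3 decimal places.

0.303

n = 5, Σx = 104, Σy = 128, Σxy = 2599, Σx² = 2186, Σy² = 3858
Sxx = Σx² − (Σx)²/n = 2186 − 2163.2 = 22.8
Sxy = Σxy − (Σx)(Σy)/n = 2599 − 2662.4 = -63.4
Syy = Σy² − (Σy)²/n = 3858 − 3276.8 = 581.2
R² = Sxy²/(Sxx·Syy) = (-63.4)²/(22.8·581.2) = 0.303332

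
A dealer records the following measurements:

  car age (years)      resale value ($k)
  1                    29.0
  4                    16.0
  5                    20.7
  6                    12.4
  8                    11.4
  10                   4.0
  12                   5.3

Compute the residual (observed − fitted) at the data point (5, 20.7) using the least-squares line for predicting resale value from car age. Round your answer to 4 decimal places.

3.1401

n = 7, Σx = 46, Σy = 98.8, Σxy = 465.7, Σx² = 386
Sxx = Σx² − (Σx)²/n = 386 − 302.285714 = 83.714286
Sxy = Σxy − (Σx)(Σy)/n = 465.7 − 649.257143 = -183.557143
b = Sxy/Sxx = -183.557143/83.714286 = -2.192662
a = ȳ − b·x̄ = 14.114286 − (-2.192662)·6.571429 = 28.523208
ŷ(5) = 28.523208 + (-2.192662)·5 = 17.559898
residual = y − ŷ = 20.7 − 17.559898 = 3.140102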